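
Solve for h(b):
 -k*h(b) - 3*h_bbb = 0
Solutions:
 h(b) = C1*exp(3^(2/3)*b*(-k)^(1/3)/3) + C2*exp(b*(-k)^(1/3)*(-3^(2/3) + 3*3^(1/6)*I)/6) + C3*exp(-b*(-k)^(1/3)*(3^(2/3) + 3*3^(1/6)*I)/6)


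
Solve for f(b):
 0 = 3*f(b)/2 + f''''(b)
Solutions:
 f(b) = (C1*sin(6^(1/4)*b/2) + C2*cos(6^(1/4)*b/2))*exp(-6^(1/4)*b/2) + (C3*sin(6^(1/4)*b/2) + C4*cos(6^(1/4)*b/2))*exp(6^(1/4)*b/2)


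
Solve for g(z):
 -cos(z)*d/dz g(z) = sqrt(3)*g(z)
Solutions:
 g(z) = C1*(sin(z) - 1)^(sqrt(3)/2)/(sin(z) + 1)^(sqrt(3)/2)


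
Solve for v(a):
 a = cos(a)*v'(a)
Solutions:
 v(a) = C1 + Integral(a/cos(a), a)


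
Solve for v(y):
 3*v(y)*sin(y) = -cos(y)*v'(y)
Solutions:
 v(y) = C1*cos(y)^3


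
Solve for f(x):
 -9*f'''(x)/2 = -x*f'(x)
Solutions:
 f(x) = C1 + Integral(C2*airyai(6^(1/3)*x/3) + C3*airybi(6^(1/3)*x/3), x)


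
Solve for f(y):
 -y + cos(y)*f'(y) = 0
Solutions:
 f(y) = C1 + Integral(y/cos(y), y)


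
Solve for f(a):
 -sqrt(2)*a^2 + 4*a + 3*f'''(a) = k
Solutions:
 f(a) = C1 + C2*a + C3*a^2 + sqrt(2)*a^5/180 - a^4/18 + a^3*k/18


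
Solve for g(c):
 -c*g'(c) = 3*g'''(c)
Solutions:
 g(c) = C1 + Integral(C2*airyai(-3^(2/3)*c/3) + C3*airybi(-3^(2/3)*c/3), c)


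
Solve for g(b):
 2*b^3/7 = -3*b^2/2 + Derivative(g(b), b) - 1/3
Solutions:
 g(b) = C1 + b^4/14 + b^3/2 + b/3


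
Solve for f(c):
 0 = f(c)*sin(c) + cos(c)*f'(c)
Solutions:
 f(c) = C1*cos(c)


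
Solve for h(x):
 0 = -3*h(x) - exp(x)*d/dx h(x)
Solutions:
 h(x) = C1*exp(3*exp(-x))


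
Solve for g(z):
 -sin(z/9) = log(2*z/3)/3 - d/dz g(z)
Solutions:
 g(z) = C1 + z*log(z)/3 - z*log(3)/3 - z/3 + z*log(2)/3 - 9*cos(z/9)


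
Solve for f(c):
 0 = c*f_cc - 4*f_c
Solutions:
 f(c) = C1 + C2*c^5


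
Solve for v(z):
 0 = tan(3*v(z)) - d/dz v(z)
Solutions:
 v(z) = -asin(C1*exp(3*z))/3 + pi/3
 v(z) = asin(C1*exp(3*z))/3


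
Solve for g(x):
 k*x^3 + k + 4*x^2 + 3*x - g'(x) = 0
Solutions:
 g(x) = C1 + k*x^4/4 + k*x + 4*x^3/3 + 3*x^2/2


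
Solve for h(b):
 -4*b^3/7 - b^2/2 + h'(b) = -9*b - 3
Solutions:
 h(b) = C1 + b^4/7 + b^3/6 - 9*b^2/2 - 3*b


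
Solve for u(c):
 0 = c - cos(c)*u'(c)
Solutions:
 u(c) = C1 + Integral(c/cos(c), c)


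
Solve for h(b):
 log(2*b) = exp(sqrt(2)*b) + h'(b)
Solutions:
 h(b) = C1 + b*log(b) + b*(-1 + log(2)) - sqrt(2)*exp(sqrt(2)*b)/2


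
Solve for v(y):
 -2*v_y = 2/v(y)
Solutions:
 v(y) = -sqrt(C1 - 2*y)
 v(y) = sqrt(C1 - 2*y)


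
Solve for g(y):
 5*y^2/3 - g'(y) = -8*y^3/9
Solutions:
 g(y) = C1 + 2*y^4/9 + 5*y^3/9


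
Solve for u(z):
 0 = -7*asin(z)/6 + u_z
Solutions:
 u(z) = C1 + 7*z*asin(z)/6 + 7*sqrt(1 - z^2)/6


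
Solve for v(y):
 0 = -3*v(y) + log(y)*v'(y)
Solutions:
 v(y) = C1*exp(3*li(y))


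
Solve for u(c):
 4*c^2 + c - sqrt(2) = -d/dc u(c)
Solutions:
 u(c) = C1 - 4*c^3/3 - c^2/2 + sqrt(2)*c


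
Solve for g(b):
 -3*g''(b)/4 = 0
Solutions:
 g(b) = C1 + C2*b


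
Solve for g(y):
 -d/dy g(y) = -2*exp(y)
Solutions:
 g(y) = C1 + 2*exp(y)


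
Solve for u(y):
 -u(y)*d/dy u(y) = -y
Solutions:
 u(y) = -sqrt(C1 + y^2)
 u(y) = sqrt(C1 + y^2)


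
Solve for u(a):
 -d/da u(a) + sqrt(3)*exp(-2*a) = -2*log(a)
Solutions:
 u(a) = C1 + 2*a*log(a) - 2*a - sqrt(3)*exp(-2*a)/2


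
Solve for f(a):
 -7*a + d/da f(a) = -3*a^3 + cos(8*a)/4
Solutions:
 f(a) = C1 - 3*a^4/4 + 7*a^2/2 + sin(8*a)/32


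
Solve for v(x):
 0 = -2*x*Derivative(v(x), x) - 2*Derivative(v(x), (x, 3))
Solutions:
 v(x) = C1 + Integral(C2*airyai(-x) + C3*airybi(-x), x)


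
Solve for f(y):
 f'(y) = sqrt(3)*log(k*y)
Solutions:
 f(y) = C1 + sqrt(3)*y*log(k*y) - sqrt(3)*y


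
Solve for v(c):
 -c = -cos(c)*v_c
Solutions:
 v(c) = C1 + Integral(c/cos(c), c)


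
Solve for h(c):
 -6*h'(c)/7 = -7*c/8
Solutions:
 h(c) = C1 + 49*c^2/96


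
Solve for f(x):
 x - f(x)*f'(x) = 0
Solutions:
 f(x) = -sqrt(C1 + x^2)
 f(x) = sqrt(C1 + x^2)


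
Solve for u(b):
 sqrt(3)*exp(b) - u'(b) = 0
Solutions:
 u(b) = C1 + sqrt(3)*exp(b)


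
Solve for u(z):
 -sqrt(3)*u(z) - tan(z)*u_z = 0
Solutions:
 u(z) = C1/sin(z)^(sqrt(3))


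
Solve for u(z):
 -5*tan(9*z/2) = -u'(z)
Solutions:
 u(z) = C1 - 10*log(cos(9*z/2))/9


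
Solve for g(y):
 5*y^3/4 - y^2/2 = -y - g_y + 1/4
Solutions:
 g(y) = C1 - 5*y^4/16 + y^3/6 - y^2/2 + y/4


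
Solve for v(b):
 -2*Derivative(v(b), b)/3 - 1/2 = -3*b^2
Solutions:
 v(b) = C1 + 3*b^3/2 - 3*b/4


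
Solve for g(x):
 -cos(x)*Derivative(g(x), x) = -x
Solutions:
 g(x) = C1 + Integral(x/cos(x), x)


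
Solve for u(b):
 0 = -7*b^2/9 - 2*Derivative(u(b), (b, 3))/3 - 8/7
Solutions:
 u(b) = C1 + C2*b + C3*b^2 - 7*b^5/360 - 2*b^3/7


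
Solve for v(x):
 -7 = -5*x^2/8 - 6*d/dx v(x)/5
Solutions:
 v(x) = C1 - 25*x^3/144 + 35*x/6


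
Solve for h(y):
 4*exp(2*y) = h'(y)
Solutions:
 h(y) = C1 + 2*exp(2*y)


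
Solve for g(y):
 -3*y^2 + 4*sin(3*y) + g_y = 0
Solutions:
 g(y) = C1 + y^3 + 4*cos(3*y)/3


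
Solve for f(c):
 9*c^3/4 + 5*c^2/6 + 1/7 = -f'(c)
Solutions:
 f(c) = C1 - 9*c^4/16 - 5*c^3/18 - c/7


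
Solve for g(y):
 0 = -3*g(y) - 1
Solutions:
 g(y) = -1/3


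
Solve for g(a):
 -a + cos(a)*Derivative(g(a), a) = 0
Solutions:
 g(a) = C1 + Integral(a/cos(a), a)


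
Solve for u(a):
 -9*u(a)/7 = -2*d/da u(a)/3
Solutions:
 u(a) = C1*exp(27*a/14)


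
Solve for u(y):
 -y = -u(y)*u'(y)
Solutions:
 u(y) = -sqrt(C1 + y^2)
 u(y) = sqrt(C1 + y^2)


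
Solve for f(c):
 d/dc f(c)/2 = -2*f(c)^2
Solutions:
 f(c) = 1/(C1 + 4*c)


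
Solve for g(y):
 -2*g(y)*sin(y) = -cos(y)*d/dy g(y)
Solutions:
 g(y) = C1/cos(y)^2


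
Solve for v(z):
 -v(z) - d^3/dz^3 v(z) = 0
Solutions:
 v(z) = C3*exp(-z) + (C1*sin(sqrt(3)*z/2) + C2*cos(sqrt(3)*z/2))*exp(z/2)


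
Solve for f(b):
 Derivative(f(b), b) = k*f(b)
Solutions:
 f(b) = C1*exp(b*k)


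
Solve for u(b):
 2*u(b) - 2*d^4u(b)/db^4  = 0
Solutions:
 u(b) = C1*exp(-b) + C2*exp(b) + C3*sin(b) + C4*cos(b)


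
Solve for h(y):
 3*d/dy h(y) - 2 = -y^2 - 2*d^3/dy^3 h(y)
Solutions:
 h(y) = C1 + C2*sin(sqrt(6)*y/2) + C3*cos(sqrt(6)*y/2) - y^3/9 + 10*y/9


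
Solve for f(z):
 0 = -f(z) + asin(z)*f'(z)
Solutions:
 f(z) = C1*exp(Integral(1/asin(z), z))


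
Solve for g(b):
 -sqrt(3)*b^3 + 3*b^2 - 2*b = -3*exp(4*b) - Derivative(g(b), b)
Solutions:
 g(b) = C1 + sqrt(3)*b^4/4 - b^3 + b^2 - 3*exp(4*b)/4


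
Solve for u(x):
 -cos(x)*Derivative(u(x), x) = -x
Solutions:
 u(x) = C1 + Integral(x/cos(x), x)


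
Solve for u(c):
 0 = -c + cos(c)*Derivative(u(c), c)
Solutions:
 u(c) = C1 + Integral(c/cos(c), c)


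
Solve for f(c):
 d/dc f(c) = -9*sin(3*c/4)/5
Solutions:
 f(c) = C1 + 12*cos(3*c/4)/5


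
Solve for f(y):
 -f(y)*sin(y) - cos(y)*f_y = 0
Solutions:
 f(y) = C1*cos(y)


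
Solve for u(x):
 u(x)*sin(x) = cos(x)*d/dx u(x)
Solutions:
 u(x) = C1/cos(x)


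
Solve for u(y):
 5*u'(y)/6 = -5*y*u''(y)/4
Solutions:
 u(y) = C1 + C2*y^(1/3)


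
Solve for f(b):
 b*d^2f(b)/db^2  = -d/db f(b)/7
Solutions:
 f(b) = C1 + C2*b^(6/7)


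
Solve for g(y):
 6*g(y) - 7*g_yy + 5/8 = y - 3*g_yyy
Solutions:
 g(y) = C1*exp(y*(49/(sqrt(43) + 386/27)^(1/3) + 9*(sqrt(43) + 386/27)^(1/3) + 42)/54)*sin(sqrt(3)*y*(-9*(sqrt(43) + 386/27)^(1/3) + 49/(sqrt(43) + 386/27)^(1/3))/54) + C2*exp(y*(49/(sqrt(43) + 386/27)^(1/3) + 9*(sqrt(43) + 386/27)^(1/3) + 42)/54)*cos(sqrt(3)*y*(-9*(sqrt(43) + 386/27)^(1/3) + 49/(sqrt(43) + 386/27)^(1/3))/54) + C3*exp(y*(-9*(sqrt(43) + 386/27)^(1/3) - 49/(sqrt(43) + 386/27)^(1/3) + 21)/27) + y/6 - 5/48


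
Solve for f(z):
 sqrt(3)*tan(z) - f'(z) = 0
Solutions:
 f(z) = C1 - sqrt(3)*log(cos(z))


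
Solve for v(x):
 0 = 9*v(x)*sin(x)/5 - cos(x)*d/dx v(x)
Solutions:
 v(x) = C1/cos(x)^(9/5)


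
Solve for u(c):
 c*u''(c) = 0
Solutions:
 u(c) = C1 + C2*c


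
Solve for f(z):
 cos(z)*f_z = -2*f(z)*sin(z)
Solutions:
 f(z) = C1*cos(z)^2


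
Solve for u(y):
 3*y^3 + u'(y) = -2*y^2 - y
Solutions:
 u(y) = C1 - 3*y^4/4 - 2*y^3/3 - y^2/2


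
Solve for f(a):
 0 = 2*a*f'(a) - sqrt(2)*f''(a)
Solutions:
 f(a) = C1 + C2*erfi(2^(3/4)*a/2)


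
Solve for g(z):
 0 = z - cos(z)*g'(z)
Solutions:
 g(z) = C1 + Integral(z/cos(z), z)


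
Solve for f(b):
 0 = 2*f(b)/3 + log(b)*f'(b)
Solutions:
 f(b) = C1*exp(-2*li(b)/3)


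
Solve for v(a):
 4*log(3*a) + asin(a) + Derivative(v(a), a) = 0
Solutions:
 v(a) = C1 - 4*a*log(a) - a*asin(a) - 4*a*log(3) + 4*a - sqrt(1 - a^2)


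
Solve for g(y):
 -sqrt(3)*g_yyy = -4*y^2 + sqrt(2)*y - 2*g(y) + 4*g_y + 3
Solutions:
 g(y) = C1*exp(-y*(-4*3^(1/3)/(9 + sqrt(81 + 64*sqrt(3)))^(1/3) + 3^(1/6)*(9 + sqrt(81 + 64*sqrt(3)))^(1/3))/6)*sin(y*(4*3^(5/6)/(9 + sqrt(81 + 64*sqrt(3)))^(1/3) + 3^(2/3)*(9 + sqrt(81 + 64*sqrt(3)))^(1/3))/6) + C2*exp(-y*(-4*3^(1/3)/(9 + sqrt(81 + 64*sqrt(3)))^(1/3) + 3^(1/6)*(9 + sqrt(81 + 64*sqrt(3)))^(1/3))/6)*cos(y*(4*3^(5/6)/(9 + sqrt(81 + 64*sqrt(3)))^(1/3) + 3^(2/3)*(9 + sqrt(81 + 64*sqrt(3)))^(1/3))/6) + C3*exp(y*(-4*3^(1/3)/(9 + sqrt(81 + 64*sqrt(3)))^(1/3) + 3^(1/6)*(9 + sqrt(81 + 64*sqrt(3)))^(1/3))/3) - 2*y^2 - 8*y + sqrt(2)*y/2 - 29/2 + sqrt(2)


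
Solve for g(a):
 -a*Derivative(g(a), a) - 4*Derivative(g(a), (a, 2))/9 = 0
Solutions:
 g(a) = C1 + C2*erf(3*sqrt(2)*a/4)


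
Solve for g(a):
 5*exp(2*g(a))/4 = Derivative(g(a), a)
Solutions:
 g(a) = log(-sqrt(-1/(C1 + 5*a))) + log(2)/2
 g(a) = log(-1/(C1 + 5*a))/2 + log(2)/2


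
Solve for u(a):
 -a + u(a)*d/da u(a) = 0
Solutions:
 u(a) = -sqrt(C1 + a^2)
 u(a) = sqrt(C1 + a^2)


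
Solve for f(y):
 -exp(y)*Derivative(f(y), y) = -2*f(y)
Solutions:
 f(y) = C1*exp(-2*exp(-y))


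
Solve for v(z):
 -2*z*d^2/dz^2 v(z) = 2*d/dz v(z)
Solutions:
 v(z) = C1 + C2*log(z)


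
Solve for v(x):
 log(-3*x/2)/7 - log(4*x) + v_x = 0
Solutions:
 v(x) = C1 + 6*x*log(x)/7 + x*(-6 - log(3) + 15*log(2) - I*pi)/7


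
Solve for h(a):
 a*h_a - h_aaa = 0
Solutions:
 h(a) = C1 + Integral(C2*airyai(a) + C3*airybi(a), a)


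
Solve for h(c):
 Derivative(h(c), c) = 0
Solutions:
 h(c) = C1


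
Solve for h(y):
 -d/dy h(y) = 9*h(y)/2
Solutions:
 h(y) = C1*exp(-9*y/2)


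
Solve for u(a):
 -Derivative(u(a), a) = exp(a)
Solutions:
 u(a) = C1 - exp(a)


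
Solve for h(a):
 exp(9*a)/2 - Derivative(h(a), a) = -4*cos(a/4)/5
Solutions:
 h(a) = C1 + exp(9*a)/18 + 16*sin(a/4)/5


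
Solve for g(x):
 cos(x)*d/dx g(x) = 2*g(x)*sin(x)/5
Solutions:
 g(x) = C1/cos(x)^(2/5)


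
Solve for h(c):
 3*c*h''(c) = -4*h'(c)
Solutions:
 h(c) = C1 + C2/c^(1/3)


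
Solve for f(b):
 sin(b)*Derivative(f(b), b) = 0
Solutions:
 f(b) = C1


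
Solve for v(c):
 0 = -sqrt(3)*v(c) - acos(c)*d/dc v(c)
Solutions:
 v(c) = C1*exp(-sqrt(3)*Integral(1/acos(c), c))


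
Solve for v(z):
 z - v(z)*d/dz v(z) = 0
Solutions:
 v(z) = -sqrt(C1 + z^2)
 v(z) = sqrt(C1 + z^2)


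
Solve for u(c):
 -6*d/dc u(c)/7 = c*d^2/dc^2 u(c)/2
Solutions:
 u(c) = C1 + C2/c^(5/7)


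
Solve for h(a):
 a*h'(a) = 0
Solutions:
 h(a) = C1


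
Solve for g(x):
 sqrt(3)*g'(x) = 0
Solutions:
 g(x) = C1


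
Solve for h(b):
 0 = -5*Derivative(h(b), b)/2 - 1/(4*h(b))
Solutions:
 h(b) = -sqrt(C1 - 5*b)/5
 h(b) = sqrt(C1 - 5*b)/5


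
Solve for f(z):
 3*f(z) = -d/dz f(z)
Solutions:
 f(z) = C1*exp(-3*z)


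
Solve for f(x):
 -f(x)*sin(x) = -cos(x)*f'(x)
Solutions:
 f(x) = C1/cos(x)


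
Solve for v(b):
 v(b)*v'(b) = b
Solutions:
 v(b) = -sqrt(C1 + b^2)
 v(b) = sqrt(C1 + b^2)


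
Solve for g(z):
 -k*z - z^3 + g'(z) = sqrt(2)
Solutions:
 g(z) = C1 + k*z^2/2 + z^4/4 + sqrt(2)*z


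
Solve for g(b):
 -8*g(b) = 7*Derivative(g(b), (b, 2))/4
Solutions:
 g(b) = C1*sin(4*sqrt(14)*b/7) + C2*cos(4*sqrt(14)*b/7)


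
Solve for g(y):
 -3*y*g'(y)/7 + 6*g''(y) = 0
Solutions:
 g(y) = C1 + C2*erfi(sqrt(7)*y/14)


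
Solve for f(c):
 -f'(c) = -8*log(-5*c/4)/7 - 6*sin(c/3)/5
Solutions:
 f(c) = C1 + 8*c*log(-c)/7 - 16*c*log(2)/7 - 8*c/7 + 8*c*log(5)/7 - 18*cos(c/3)/5


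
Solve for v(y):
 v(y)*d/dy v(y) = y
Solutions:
 v(y) = -sqrt(C1 + y^2)
 v(y) = sqrt(C1 + y^2)


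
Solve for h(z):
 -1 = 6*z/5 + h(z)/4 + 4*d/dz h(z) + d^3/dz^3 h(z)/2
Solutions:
 h(z) = C1*exp(-6^(1/3)*z*(-(9 + sqrt(24657))^(1/3) + 16*6^(1/3)/(9 + sqrt(24657))^(1/3))/12)*sin(2^(1/3)*3^(1/6)*z*(4*2^(1/3)/(9 + sqrt(24657))^(1/3) + 3^(2/3)*(9 + sqrt(24657))^(1/3)/12)) + C2*exp(-6^(1/3)*z*(-(9 + sqrt(24657))^(1/3) + 16*6^(1/3)/(9 + sqrt(24657))^(1/3))/12)*cos(2^(1/3)*3^(1/6)*z*(4*2^(1/3)/(9 + sqrt(24657))^(1/3) + 3^(2/3)*(9 + sqrt(24657))^(1/3)/12)) + C3*exp(6^(1/3)*z*(-(9 + sqrt(24657))^(1/3) + 16*6^(1/3)/(9 + sqrt(24657))^(1/3))/6) - 24*z/5 + 364/5


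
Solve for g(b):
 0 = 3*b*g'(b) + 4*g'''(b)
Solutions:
 g(b) = C1 + Integral(C2*airyai(-6^(1/3)*b/2) + C3*airybi(-6^(1/3)*b/2), b)


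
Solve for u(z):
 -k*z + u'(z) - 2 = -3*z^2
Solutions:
 u(z) = C1 + k*z^2/2 - z^3 + 2*z


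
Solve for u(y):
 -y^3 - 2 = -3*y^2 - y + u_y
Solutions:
 u(y) = C1 - y^4/4 + y^3 + y^2/2 - 2*y


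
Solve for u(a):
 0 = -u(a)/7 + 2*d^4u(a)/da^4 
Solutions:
 u(a) = C1*exp(-14^(3/4)*a/14) + C2*exp(14^(3/4)*a/14) + C3*sin(14^(3/4)*a/14) + C4*cos(14^(3/4)*a/14)


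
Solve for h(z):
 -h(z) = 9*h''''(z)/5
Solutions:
 h(z) = (C1*sin(5^(1/4)*sqrt(6)*z/6) + C2*cos(5^(1/4)*sqrt(6)*z/6))*exp(-5^(1/4)*sqrt(6)*z/6) + (C3*sin(5^(1/4)*sqrt(6)*z/6) + C4*cos(5^(1/4)*sqrt(6)*z/6))*exp(5^(1/4)*sqrt(6)*z/6)


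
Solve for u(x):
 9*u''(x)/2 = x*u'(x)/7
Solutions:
 u(x) = C1 + C2*erfi(sqrt(7)*x/21)


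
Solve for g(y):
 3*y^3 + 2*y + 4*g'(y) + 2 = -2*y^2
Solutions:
 g(y) = C1 - 3*y^4/16 - y^3/6 - y^2/4 - y/2


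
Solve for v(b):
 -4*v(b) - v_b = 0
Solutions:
 v(b) = C1*exp(-4*b)


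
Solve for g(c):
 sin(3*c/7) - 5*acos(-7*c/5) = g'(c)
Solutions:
 g(c) = C1 - 5*c*acos(-7*c/5) - 5*sqrt(25 - 49*c^2)/7 - 7*cos(3*c/7)/3


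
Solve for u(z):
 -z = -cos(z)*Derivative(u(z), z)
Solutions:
 u(z) = C1 + Integral(z/cos(z), z)


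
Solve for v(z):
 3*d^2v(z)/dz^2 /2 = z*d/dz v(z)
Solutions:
 v(z) = C1 + C2*erfi(sqrt(3)*z/3)


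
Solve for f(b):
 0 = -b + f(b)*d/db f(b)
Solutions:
 f(b) = -sqrt(C1 + b^2)
 f(b) = sqrt(C1 + b^2)


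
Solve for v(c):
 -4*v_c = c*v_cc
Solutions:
 v(c) = C1 + C2/c^3


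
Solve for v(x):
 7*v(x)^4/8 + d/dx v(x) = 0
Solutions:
 v(x) = (-3^(2/3)/3 - 3^(1/6)*I)*(1/(C1 + 7*x))^(1/3)
 v(x) = (-3^(2/3)/3 + 3^(1/6)*I)*(1/(C1 + 7*x))^(1/3)
 v(x) = 2*(1/(C1 + 21*x))^(1/3)


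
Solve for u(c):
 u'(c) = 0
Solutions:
 u(c) = C1


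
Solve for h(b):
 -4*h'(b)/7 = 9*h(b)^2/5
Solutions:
 h(b) = 20/(C1 + 63*b)


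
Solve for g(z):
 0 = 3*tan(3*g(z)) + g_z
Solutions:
 g(z) = -asin(C1*exp(-9*z))/3 + pi/3
 g(z) = asin(C1*exp(-9*z))/3


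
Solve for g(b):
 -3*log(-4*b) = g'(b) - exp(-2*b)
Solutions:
 g(b) = C1 - 3*b*log(-b) + 3*b*(1 - 2*log(2)) - exp(-2*b)/2


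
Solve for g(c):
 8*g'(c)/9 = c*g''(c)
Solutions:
 g(c) = C1 + C2*c^(17/9)


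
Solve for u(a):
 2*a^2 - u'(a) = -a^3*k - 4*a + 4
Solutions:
 u(a) = C1 + a^4*k/4 + 2*a^3/3 + 2*a^2 - 4*a


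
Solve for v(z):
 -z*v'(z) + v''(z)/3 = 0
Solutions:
 v(z) = C1 + C2*erfi(sqrt(6)*z/2)


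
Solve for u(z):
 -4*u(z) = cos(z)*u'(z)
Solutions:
 u(z) = C1*(sin(z)^2 - 2*sin(z) + 1)/(sin(z)^2 + 2*sin(z) + 1)


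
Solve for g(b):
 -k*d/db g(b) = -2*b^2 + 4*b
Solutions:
 g(b) = C1 + 2*b^3/(3*k) - 2*b^2/k


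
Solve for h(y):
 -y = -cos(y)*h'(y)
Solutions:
 h(y) = C1 + Integral(y/cos(y), y)


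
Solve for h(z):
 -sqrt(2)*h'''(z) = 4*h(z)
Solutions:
 h(z) = C3*exp(-sqrt(2)*z) + (C1*sin(sqrt(6)*z/2) + C2*cos(sqrt(6)*z/2))*exp(sqrt(2)*z/2)


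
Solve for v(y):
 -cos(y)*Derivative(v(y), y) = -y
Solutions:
 v(y) = C1 + Integral(y/cos(y), y)


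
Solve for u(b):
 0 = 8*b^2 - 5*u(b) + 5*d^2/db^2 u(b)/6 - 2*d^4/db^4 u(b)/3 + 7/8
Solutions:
 u(b) = 8*b^2/5 + (C1*sin(15^(1/4)*2^(3/4)*b*sin(atan(sqrt(455)/5)/2)/2) + C2*cos(15^(1/4)*2^(3/4)*b*sin(atan(sqrt(455)/5)/2)/2))*exp(-15^(1/4)*2^(3/4)*b*cos(atan(sqrt(455)/5)/2)/2) + (C3*sin(15^(1/4)*2^(3/4)*b*sin(atan(sqrt(455)/5)/2)/2) + C4*cos(15^(1/4)*2^(3/4)*b*sin(atan(sqrt(455)/5)/2)/2))*exp(15^(1/4)*2^(3/4)*b*cos(atan(sqrt(455)/5)/2)/2) + 17/24


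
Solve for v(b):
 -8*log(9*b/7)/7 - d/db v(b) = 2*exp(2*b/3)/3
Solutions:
 v(b) = C1 - 8*b*log(b)/7 + 8*b*(-2*log(3) + 1 + log(7))/7 - exp(2*b/3)


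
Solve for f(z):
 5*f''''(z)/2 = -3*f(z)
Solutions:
 f(z) = (C1*sin(10^(3/4)*3^(1/4)*z/10) + C2*cos(10^(3/4)*3^(1/4)*z/10))*exp(-10^(3/4)*3^(1/4)*z/10) + (C3*sin(10^(3/4)*3^(1/4)*z/10) + C4*cos(10^(3/4)*3^(1/4)*z/10))*exp(10^(3/4)*3^(1/4)*z/10)


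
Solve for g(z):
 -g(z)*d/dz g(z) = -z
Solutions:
 g(z) = -sqrt(C1 + z^2)
 g(z) = sqrt(C1 + z^2)


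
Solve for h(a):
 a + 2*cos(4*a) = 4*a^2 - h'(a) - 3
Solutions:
 h(a) = C1 + 4*a^3/3 - a^2/2 - 3*a - sin(4*a)/2


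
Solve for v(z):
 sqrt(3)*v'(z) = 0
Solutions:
 v(z) = C1


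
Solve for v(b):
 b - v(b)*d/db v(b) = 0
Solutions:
 v(b) = -sqrt(C1 + b^2)
 v(b) = sqrt(C1 + b^2)


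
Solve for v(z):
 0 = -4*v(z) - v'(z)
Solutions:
 v(z) = C1*exp(-4*z)


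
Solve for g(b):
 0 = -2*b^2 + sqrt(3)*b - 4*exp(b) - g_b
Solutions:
 g(b) = C1 - 2*b^3/3 + sqrt(3)*b^2/2 - 4*exp(b)


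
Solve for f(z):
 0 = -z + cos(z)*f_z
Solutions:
 f(z) = C1 + Integral(z/cos(z), z)


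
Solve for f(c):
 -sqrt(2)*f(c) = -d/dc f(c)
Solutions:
 f(c) = C1*exp(sqrt(2)*c)


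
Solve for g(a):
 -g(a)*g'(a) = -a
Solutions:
 g(a) = -sqrt(C1 + a^2)
 g(a) = sqrt(C1 + a^2)


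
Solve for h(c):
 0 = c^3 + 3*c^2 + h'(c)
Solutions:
 h(c) = C1 - c^4/4 - c^3


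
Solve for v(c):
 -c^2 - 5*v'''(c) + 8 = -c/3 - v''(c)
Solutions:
 v(c) = C1 + C2*c + C3*exp(c/5) + c^4/12 + 29*c^3/18 + 121*c^2/6


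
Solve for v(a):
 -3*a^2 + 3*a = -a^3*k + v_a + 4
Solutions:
 v(a) = C1 + a^4*k/4 - a^3 + 3*a^2/2 - 4*a


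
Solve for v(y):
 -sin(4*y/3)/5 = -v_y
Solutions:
 v(y) = C1 - 3*cos(4*y/3)/20


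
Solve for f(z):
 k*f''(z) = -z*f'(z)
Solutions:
 f(z) = C1 + C2*sqrt(k)*erf(sqrt(2)*z*sqrt(1/k)/2)


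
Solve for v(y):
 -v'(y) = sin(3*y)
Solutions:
 v(y) = C1 + cos(3*y)/3


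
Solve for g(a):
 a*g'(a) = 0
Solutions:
 g(a) = C1


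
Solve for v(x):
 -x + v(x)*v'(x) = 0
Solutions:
 v(x) = -sqrt(C1 + x^2)
 v(x) = sqrt(C1 + x^2)


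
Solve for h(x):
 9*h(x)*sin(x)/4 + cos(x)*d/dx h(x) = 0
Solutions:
 h(x) = C1*cos(x)^(9/4)


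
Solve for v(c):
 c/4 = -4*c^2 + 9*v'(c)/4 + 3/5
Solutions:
 v(c) = C1 + 16*c^3/27 + c^2/18 - 4*c/15


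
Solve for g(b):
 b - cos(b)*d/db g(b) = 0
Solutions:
 g(b) = C1 + Integral(b/cos(b), b)


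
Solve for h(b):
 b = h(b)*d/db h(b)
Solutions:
 h(b) = -sqrt(C1 + b^2)
 h(b) = sqrt(C1 + b^2)


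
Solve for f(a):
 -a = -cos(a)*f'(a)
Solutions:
 f(a) = C1 + Integral(a/cos(a), a)


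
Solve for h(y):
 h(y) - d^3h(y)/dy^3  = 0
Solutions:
 h(y) = C3*exp(y) + (C1*sin(sqrt(3)*y/2) + C2*cos(sqrt(3)*y/2))*exp(-y/2)


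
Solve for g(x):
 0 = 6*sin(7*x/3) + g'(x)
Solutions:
 g(x) = C1 + 18*cos(7*x/3)/7


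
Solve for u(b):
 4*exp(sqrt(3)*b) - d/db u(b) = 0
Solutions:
 u(b) = C1 + 4*sqrt(3)*exp(sqrt(3)*b)/3


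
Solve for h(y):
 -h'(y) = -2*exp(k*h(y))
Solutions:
 h(y) = Piecewise((log(-1/(C1*k + 2*k*y))/k, Ne(k, 0)), (nan, True))
 h(y) = Piecewise((C1 + 2*y, Eq(k, 0)), (nan, True))


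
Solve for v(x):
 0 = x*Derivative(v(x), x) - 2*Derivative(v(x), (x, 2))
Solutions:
 v(x) = C1 + C2*erfi(x/2)


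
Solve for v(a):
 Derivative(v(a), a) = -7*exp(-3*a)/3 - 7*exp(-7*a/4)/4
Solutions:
 v(a) = C1 + 7*exp(-3*a)/9 + exp(-7*a/4)


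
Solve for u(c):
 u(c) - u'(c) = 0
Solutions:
 u(c) = C1*exp(c)


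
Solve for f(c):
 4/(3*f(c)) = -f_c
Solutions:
 f(c) = -sqrt(C1 - 24*c)/3
 f(c) = sqrt(C1 - 24*c)/3


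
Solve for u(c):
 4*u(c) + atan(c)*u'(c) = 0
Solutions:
 u(c) = C1*exp(-4*Integral(1/atan(c), c))


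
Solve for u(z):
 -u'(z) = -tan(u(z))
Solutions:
 u(z) = pi - asin(C1*exp(z))
 u(z) = asin(C1*exp(z))


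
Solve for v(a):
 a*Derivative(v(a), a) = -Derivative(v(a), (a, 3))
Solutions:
 v(a) = C1 + Integral(C2*airyai(-a) + C3*airybi(-a), a)


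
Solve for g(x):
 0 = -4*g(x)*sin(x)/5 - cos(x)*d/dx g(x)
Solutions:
 g(x) = C1*cos(x)^(4/5)


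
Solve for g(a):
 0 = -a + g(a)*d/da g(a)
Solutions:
 g(a) = -sqrt(C1 + a^2)
 g(a) = sqrt(C1 + a^2)


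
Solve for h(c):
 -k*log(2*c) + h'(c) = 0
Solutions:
 h(c) = C1 + c*k*log(c) - c*k + c*k*log(2)


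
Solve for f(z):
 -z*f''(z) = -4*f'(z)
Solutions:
 f(z) = C1 + C2*z^5


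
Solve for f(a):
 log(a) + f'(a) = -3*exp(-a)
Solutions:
 f(a) = C1 - a*log(a) + a + 3*exp(-a)


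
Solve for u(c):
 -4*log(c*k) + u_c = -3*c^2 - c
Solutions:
 u(c) = C1 - c^3 - c^2/2 + 4*c*log(c*k) - 4*c


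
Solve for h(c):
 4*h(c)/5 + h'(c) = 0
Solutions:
 h(c) = C1*exp(-4*c/5)


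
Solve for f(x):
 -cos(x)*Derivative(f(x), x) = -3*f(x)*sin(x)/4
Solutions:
 f(x) = C1/cos(x)^(3/4)


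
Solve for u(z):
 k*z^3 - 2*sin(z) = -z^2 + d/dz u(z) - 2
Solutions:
 u(z) = C1 + k*z^4/4 + z^3/3 + 2*z + 2*cos(z)


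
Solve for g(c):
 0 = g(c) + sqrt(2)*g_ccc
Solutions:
 g(c) = C3*exp(-2^(5/6)*c/2) + (C1*sin(2^(5/6)*sqrt(3)*c/4) + C2*cos(2^(5/6)*sqrt(3)*c/4))*exp(2^(5/6)*c/4)


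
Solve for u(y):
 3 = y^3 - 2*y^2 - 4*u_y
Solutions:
 u(y) = C1 + y^4/16 - y^3/6 - 3*y/4


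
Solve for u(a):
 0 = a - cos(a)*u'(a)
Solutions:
 u(a) = C1 + Integral(a/cos(a), a)


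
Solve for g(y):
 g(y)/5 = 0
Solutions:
 g(y) = 0


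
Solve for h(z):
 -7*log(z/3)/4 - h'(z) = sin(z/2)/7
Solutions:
 h(z) = C1 - 7*z*log(z)/4 + 7*z/4 + 7*z*log(3)/4 + 2*cos(z/2)/7


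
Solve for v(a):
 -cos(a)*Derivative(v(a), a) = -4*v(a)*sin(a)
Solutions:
 v(a) = C1/cos(a)^4


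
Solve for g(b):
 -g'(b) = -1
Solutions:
 g(b) = C1 + b


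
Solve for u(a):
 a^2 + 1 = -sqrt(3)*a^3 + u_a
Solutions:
 u(a) = C1 + sqrt(3)*a^4/4 + a^3/3 + a


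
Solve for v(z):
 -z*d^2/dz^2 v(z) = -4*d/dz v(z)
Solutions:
 v(z) = C1 + C2*z^5


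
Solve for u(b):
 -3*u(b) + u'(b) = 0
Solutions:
 u(b) = C1*exp(3*b)


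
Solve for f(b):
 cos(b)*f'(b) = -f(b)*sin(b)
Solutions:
 f(b) = C1*cos(b)


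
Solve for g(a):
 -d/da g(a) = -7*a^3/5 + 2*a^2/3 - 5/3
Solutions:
 g(a) = C1 + 7*a^4/20 - 2*a^3/9 + 5*a/3


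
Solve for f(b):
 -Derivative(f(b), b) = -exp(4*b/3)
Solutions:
 f(b) = C1 + 3*exp(4*b/3)/4


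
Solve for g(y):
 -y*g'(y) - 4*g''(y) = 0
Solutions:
 g(y) = C1 + C2*erf(sqrt(2)*y/4)


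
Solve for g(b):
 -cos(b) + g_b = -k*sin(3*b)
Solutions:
 g(b) = C1 + k*cos(3*b)/3 + sin(b)


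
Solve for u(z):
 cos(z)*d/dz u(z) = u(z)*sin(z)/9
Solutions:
 u(z) = C1/cos(z)^(1/9)


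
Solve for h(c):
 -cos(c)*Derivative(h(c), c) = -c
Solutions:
 h(c) = C1 + Integral(c/cos(c), c)


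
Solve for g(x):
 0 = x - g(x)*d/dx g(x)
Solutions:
 g(x) = -sqrt(C1 + x^2)
 g(x) = sqrt(C1 + x^2)


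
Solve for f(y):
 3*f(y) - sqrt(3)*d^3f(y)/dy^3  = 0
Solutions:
 f(y) = C3*exp(3^(1/6)*y) + (C1*sin(3^(2/3)*y/2) + C2*cos(3^(2/3)*y/2))*exp(-3^(1/6)*y/2)


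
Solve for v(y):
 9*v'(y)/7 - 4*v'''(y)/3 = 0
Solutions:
 v(y) = C1 + C2*exp(-3*sqrt(21)*y/14) + C3*exp(3*sqrt(21)*y/14)


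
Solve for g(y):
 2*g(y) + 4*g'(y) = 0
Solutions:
 g(y) = C1*exp(-y/2)


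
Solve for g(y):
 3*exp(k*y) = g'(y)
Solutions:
 g(y) = C1 + 3*exp(k*y)/k


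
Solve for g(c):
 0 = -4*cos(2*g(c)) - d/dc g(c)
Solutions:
 g(c) = -asin((C1 + exp(16*c))/(C1 - exp(16*c)))/2 + pi/2
 g(c) = asin((C1 + exp(16*c))/(C1 - exp(16*c)))/2


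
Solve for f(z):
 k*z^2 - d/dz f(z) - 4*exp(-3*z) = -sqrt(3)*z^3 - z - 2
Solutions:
 f(z) = C1 + k*z^3/3 + sqrt(3)*z^4/4 + z^2/2 + 2*z + 4*exp(-3*z)/3


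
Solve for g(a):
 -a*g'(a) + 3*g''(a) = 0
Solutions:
 g(a) = C1 + C2*erfi(sqrt(6)*a/6)


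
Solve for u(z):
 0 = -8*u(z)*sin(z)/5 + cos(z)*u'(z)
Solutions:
 u(z) = C1/cos(z)^(8/5)


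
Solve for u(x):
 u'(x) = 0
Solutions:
 u(x) = C1


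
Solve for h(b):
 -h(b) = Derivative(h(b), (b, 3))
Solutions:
 h(b) = C3*exp(-b) + (C1*sin(sqrt(3)*b/2) + C2*cos(sqrt(3)*b/2))*exp(b/2)


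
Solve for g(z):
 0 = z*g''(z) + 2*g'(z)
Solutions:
 g(z) = C1 + C2/z


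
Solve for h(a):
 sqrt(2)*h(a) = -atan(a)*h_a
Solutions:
 h(a) = C1*exp(-sqrt(2)*Integral(1/atan(a), a))


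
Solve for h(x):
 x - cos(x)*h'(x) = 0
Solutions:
 h(x) = C1 + Integral(x/cos(x), x)


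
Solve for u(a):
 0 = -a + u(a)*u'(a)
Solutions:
 u(a) = -sqrt(C1 + a^2)
 u(a) = sqrt(C1 + a^2)


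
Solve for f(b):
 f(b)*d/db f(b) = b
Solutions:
 f(b) = -sqrt(C1 + b^2)
 f(b) = sqrt(C1 + b^2)


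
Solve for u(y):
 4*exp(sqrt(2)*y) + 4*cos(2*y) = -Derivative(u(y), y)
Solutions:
 u(y) = C1 - 2*sqrt(2)*exp(sqrt(2)*y) - 2*sin(2*y)


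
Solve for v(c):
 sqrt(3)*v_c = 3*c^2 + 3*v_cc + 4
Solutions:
 v(c) = C1 + C2*exp(sqrt(3)*c/3) + sqrt(3)*c^3/3 + 3*c^2 + 22*sqrt(3)*c/3


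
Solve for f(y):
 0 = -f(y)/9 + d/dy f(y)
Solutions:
 f(y) = C1*exp(y/9)


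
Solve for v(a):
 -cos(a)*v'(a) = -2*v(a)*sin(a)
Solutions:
 v(a) = C1/cos(a)^2


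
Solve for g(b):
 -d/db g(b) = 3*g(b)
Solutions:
 g(b) = C1*exp(-3*b)


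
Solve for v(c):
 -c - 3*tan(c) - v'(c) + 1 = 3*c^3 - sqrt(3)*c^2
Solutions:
 v(c) = C1 - 3*c^4/4 + sqrt(3)*c^3/3 - c^2/2 + c + 3*log(cos(c))


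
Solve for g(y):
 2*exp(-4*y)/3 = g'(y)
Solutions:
 g(y) = C1 - exp(-4*y)/6


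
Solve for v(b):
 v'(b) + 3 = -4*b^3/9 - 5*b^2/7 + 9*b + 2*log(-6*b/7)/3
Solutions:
 v(b) = C1 - b^4/9 - 5*b^3/21 + 9*b^2/2 + 2*b*log(-b)/3 + b*(-11 - 2*log(7) + 2*log(6))/3


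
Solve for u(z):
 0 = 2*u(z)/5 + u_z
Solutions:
 u(z) = C1*exp(-2*z/5)


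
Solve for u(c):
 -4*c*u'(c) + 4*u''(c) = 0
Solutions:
 u(c) = C1 + C2*erfi(sqrt(2)*c/2)


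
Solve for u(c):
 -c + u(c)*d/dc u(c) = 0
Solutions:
 u(c) = -sqrt(C1 + c^2)
 u(c) = sqrt(C1 + c^2)


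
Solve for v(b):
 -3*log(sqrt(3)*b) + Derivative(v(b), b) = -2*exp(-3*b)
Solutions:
 v(b) = C1 + 3*b*log(b) + b*(-3 + 3*log(3)/2) + 2*exp(-3*b)/3


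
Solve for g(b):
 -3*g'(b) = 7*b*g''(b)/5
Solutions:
 g(b) = C1 + C2/b^(8/7)


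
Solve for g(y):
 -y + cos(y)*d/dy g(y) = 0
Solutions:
 g(y) = C1 + Integral(y/cos(y), y)


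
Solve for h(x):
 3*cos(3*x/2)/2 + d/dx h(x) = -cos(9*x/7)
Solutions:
 h(x) = C1 - 7*sin(9*x/7)/9 - sin(3*x/2)


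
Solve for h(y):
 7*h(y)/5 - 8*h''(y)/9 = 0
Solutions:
 h(y) = C1*exp(-3*sqrt(70)*y/20) + C2*exp(3*sqrt(70)*y/20)


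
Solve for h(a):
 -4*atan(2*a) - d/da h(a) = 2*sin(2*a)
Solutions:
 h(a) = C1 - 4*a*atan(2*a) + log(4*a^2 + 1) + cos(2*a)


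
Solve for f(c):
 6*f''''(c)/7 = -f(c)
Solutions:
 f(c) = (C1*sin(14^(1/4)*3^(3/4)*c/6) + C2*cos(14^(1/4)*3^(3/4)*c/6))*exp(-14^(1/4)*3^(3/4)*c/6) + (C3*sin(14^(1/4)*3^(3/4)*c/6) + C4*cos(14^(1/4)*3^(3/4)*c/6))*exp(14^(1/4)*3^(3/4)*c/6)


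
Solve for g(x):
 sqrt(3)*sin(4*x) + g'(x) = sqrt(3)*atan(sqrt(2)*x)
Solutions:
 g(x) = C1 + sqrt(3)*(x*atan(sqrt(2)*x) - sqrt(2)*log(2*x^2 + 1)/4) + sqrt(3)*cos(4*x)/4


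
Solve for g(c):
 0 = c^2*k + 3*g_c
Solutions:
 g(c) = C1 - c^3*k/9


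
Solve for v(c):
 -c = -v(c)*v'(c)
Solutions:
 v(c) = -sqrt(C1 + c^2)
 v(c) = sqrt(C1 + c^2)


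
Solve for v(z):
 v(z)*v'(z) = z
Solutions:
 v(z) = -sqrt(C1 + z^2)
 v(z) = sqrt(C1 + z^2)


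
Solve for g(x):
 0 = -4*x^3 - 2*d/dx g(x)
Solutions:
 g(x) = C1 - x^4/2


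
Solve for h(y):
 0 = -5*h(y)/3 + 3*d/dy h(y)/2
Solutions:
 h(y) = C1*exp(10*y/9)


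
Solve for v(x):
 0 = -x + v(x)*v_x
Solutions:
 v(x) = -sqrt(C1 + x^2)
 v(x) = sqrt(C1 + x^2)


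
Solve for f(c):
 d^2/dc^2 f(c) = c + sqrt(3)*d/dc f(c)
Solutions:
 f(c) = C1 + C2*exp(sqrt(3)*c) - sqrt(3)*c^2/6 - c/3


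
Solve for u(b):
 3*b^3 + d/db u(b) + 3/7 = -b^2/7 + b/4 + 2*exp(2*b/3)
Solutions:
 u(b) = C1 - 3*b^4/4 - b^3/21 + b^2/8 - 3*b/7 + 3*exp(2*b/3)


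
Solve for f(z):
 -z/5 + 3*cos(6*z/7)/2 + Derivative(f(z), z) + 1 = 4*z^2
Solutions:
 f(z) = C1 + 4*z^3/3 + z^2/10 - z - 7*sin(6*z/7)/4


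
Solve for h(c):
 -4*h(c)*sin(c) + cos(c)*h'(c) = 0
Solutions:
 h(c) = C1/cos(c)^4


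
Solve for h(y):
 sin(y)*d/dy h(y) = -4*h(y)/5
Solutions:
 h(y) = C1*(cos(y) + 1)^(2/5)/(cos(y) - 1)^(2/5)


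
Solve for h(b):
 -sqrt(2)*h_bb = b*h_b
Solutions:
 h(b) = C1 + C2*erf(2^(1/4)*b/2)


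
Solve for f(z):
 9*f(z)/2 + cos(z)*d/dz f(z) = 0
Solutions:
 f(z) = C1*(sin(z) - 1)^(1/4)*(sin(z)^2 - 2*sin(z) + 1)/((sin(z) + 1)^(1/4)*(sin(z)^2 + 2*sin(z) + 1))


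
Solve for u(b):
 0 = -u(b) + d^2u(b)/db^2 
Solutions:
 u(b) = C1*exp(-b) + C2*exp(b)


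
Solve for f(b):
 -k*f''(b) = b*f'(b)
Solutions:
 f(b) = C1 + C2*sqrt(k)*erf(sqrt(2)*b*sqrt(1/k)/2)


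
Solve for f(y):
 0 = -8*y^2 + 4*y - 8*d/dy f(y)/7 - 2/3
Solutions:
 f(y) = C1 - 7*y^3/3 + 7*y^2/4 - 7*y/12


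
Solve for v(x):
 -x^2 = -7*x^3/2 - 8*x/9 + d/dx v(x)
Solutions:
 v(x) = C1 + 7*x^4/8 - x^3/3 + 4*x^2/9


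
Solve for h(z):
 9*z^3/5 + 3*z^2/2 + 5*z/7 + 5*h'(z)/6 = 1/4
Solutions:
 h(z) = C1 - 27*z^4/50 - 3*z^3/5 - 3*z^2/7 + 3*z/10


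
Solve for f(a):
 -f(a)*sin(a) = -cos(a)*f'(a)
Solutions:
 f(a) = C1/cos(a)


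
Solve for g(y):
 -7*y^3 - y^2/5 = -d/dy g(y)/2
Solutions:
 g(y) = C1 + 7*y^4/2 + 2*y^3/15


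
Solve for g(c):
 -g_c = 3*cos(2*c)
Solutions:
 g(c) = C1 - 3*sin(2*c)/2


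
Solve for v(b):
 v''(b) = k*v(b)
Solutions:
 v(b) = C1*exp(-b*sqrt(k)) + C2*exp(b*sqrt(k))


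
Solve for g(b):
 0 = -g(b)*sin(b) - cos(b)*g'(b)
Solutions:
 g(b) = C1*cos(b)


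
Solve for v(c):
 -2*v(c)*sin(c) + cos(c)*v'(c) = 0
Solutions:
 v(c) = C1/cos(c)^2


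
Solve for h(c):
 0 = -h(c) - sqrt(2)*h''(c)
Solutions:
 h(c) = C1*sin(2^(3/4)*c/2) + C2*cos(2^(3/4)*c/2)


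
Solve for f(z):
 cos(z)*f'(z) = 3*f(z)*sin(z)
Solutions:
 f(z) = C1/cos(z)^3


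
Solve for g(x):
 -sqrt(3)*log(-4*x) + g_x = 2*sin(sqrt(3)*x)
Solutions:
 g(x) = C1 + sqrt(3)*x*(log(-x) - 1) + 2*sqrt(3)*x*log(2) - 2*sqrt(3)*cos(sqrt(3)*x)/3


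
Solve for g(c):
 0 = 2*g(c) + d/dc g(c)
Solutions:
 g(c) = C1*exp(-2*c)


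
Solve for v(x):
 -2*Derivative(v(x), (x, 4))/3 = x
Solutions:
 v(x) = C1 + C2*x + C3*x^2 + C4*x^3 - x^5/80


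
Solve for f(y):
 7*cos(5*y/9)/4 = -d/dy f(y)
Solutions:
 f(y) = C1 - 63*sin(5*y/9)/20


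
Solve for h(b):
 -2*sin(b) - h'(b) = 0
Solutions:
 h(b) = C1 + 2*cos(b)


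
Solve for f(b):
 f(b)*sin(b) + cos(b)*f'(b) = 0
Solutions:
 f(b) = C1*cos(b)


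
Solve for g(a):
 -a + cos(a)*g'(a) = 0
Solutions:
 g(a) = C1 + Integral(a/cos(a), a)


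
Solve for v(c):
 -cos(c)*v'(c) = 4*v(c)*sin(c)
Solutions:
 v(c) = C1*cos(c)^4


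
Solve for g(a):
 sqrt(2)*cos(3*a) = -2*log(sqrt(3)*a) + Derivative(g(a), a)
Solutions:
 g(a) = C1 + 2*a*log(a) - 2*a + a*log(3) + sqrt(2)*sin(3*a)/3


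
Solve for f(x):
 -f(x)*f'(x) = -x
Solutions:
 f(x) = -sqrt(C1 + x^2)
 f(x) = sqrt(C1 + x^2)


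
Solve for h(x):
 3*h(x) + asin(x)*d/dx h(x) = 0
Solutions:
 h(x) = C1*exp(-3*Integral(1/asin(x), x))


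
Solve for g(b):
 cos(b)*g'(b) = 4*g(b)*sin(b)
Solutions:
 g(b) = C1/cos(b)^4


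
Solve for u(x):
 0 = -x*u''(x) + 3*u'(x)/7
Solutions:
 u(x) = C1 + C2*x^(10/7)


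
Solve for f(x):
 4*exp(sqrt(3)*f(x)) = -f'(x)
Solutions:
 f(x) = sqrt(3)*(2*log(1/(C1 + 4*x)) - log(3))/6


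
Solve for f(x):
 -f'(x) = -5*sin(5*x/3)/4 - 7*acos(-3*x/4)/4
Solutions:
 f(x) = C1 + 7*x*acos(-3*x/4)/4 + 7*sqrt(16 - 9*x^2)/12 - 3*cos(5*x/3)/4


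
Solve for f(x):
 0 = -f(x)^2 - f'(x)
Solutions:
 f(x) = 1/(C1 + x)


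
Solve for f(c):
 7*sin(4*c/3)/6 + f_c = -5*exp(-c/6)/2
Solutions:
 f(c) = C1 + 7*cos(4*c/3)/8 + 15*exp(-c/6)


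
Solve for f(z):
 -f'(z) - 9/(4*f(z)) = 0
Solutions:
 f(z) = -sqrt(C1 - 18*z)/2
 f(z) = sqrt(C1 - 18*z)/2


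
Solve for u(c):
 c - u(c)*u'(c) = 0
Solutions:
 u(c) = -sqrt(C1 + c^2)
 u(c) = sqrt(C1 + c^2)


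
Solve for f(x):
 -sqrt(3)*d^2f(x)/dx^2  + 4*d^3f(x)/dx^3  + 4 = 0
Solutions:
 f(x) = C1 + C2*x + C3*exp(sqrt(3)*x/4) + 2*sqrt(3)*x^2/3


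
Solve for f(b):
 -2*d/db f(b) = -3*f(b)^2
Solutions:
 f(b) = -2/(C1 + 3*b)


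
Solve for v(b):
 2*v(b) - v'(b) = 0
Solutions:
 v(b) = C1*exp(2*b)


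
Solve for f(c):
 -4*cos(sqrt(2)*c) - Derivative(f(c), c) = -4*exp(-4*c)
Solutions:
 f(c) = C1 - 2*sqrt(2)*sin(sqrt(2)*c) - exp(-4*c)


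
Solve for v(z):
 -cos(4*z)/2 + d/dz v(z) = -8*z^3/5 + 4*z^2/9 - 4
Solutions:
 v(z) = C1 - 2*z^4/5 + 4*z^3/27 - 4*z + sin(4*z)/8


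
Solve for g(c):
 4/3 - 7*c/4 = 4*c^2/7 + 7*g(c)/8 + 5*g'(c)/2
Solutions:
 g(c) = C1*exp(-7*c/20) - 32*c^2/49 + 594*c/343 - 24664/7203


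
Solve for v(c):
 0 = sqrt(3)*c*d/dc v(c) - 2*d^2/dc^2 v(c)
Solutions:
 v(c) = C1 + C2*erfi(3^(1/4)*c/2)


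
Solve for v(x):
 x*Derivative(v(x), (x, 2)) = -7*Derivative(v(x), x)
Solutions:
 v(x) = C1 + C2/x^6


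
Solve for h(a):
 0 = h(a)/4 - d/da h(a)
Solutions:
 h(a) = C1*exp(a/4)


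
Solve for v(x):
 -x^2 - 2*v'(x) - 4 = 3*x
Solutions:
 v(x) = C1 - x^3/6 - 3*x^2/4 - 2*x


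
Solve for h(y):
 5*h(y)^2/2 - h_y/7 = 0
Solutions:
 h(y) = -2/(C1 + 35*y)


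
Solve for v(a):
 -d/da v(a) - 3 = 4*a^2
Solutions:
 v(a) = C1 - 4*a^3/3 - 3*a


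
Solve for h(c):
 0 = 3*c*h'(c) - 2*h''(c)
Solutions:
 h(c) = C1 + C2*erfi(sqrt(3)*c/2)


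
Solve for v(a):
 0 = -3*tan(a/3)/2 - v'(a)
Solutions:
 v(a) = C1 + 9*log(cos(a/3))/2


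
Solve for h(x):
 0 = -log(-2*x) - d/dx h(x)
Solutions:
 h(x) = C1 - x*log(-x) + x*(1 - log(2))


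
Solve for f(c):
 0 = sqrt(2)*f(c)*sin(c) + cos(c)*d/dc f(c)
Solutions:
 f(c) = C1*cos(c)^(sqrt(2))


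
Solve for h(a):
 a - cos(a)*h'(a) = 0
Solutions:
 h(a) = C1 + Integral(a/cos(a), a)


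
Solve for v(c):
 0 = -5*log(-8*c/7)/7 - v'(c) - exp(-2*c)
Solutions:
 v(c) = C1 - 5*c*log(-c)/7 + 5*c*(-3*log(2) + 1 + log(7))/7 + exp(-2*c)/2


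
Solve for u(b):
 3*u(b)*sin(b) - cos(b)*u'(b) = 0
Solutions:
 u(b) = C1/cos(b)^3


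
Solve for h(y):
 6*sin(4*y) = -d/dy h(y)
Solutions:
 h(y) = C1 + 3*cos(4*y)/2


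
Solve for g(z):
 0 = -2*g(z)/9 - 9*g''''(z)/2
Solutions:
 g(z) = (C1*sin(z/3) + C2*cos(z/3))*exp(-z/3) + (C3*sin(z/3) + C4*cos(z/3))*exp(z/3)


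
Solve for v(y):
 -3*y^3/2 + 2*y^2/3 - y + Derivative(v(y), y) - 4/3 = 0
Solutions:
 v(y) = C1 + 3*y^4/8 - 2*y^3/9 + y^2/2 + 4*y/3


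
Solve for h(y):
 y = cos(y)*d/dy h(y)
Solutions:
 h(y) = C1 + Integral(y/cos(y), y)


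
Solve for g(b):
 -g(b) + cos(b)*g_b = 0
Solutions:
 g(b) = C1*sqrt(sin(b) + 1)/sqrt(sin(b) - 1)


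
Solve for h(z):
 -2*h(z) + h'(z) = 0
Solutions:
 h(z) = C1*exp(2*z)


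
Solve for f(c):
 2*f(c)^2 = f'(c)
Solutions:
 f(c) = -1/(C1 + 2*c)


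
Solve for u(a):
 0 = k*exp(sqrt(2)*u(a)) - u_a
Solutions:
 u(a) = sqrt(2)*(2*log(-1/(C1 + a*k)) - log(2))/4


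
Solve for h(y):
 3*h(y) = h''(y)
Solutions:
 h(y) = C1*exp(-sqrt(3)*y) + C2*exp(sqrt(3)*y)


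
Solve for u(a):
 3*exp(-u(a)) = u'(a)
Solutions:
 u(a) = log(C1 + 3*a)


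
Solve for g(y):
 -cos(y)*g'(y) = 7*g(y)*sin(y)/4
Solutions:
 g(y) = C1*cos(y)^(7/4)


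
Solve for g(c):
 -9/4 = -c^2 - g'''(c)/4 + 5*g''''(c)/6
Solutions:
 g(c) = C1 + C2*c + C3*c^2 + C4*exp(3*c/10) - c^5/15 - 10*c^4/9 - 719*c^3/54


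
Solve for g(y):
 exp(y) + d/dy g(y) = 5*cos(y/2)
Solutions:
 g(y) = C1 - exp(y) + 10*sin(y/2)


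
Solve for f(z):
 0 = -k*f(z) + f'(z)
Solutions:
 f(z) = C1*exp(k*z)


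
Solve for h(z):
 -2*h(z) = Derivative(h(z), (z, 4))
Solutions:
 h(z) = (C1*sin(2^(3/4)*z/2) + C2*cos(2^(3/4)*z/2))*exp(-2^(3/4)*z/2) + (C3*sin(2^(3/4)*z/2) + C4*cos(2^(3/4)*z/2))*exp(2^(3/4)*z/2)


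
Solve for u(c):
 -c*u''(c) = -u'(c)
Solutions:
 u(c) = C1 + C2*c^2


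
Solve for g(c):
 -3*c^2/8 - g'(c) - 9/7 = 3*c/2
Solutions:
 g(c) = C1 - c^3/8 - 3*c^2/4 - 9*c/7


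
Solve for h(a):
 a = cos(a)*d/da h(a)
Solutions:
 h(a) = C1 + Integral(a/cos(a), a)


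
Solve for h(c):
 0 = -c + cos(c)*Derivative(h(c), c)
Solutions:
 h(c) = C1 + Integral(c/cos(c), c)


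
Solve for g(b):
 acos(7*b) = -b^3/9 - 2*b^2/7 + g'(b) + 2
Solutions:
 g(b) = C1 + b^4/36 + 2*b^3/21 + b*acos(7*b) - 2*b - sqrt(1 - 49*b^2)/7


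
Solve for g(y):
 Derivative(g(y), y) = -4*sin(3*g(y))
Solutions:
 g(y) = -acos((-C1 - exp(24*y))/(C1 - exp(24*y)))/3 + 2*pi/3
 g(y) = acos((-C1 - exp(24*y))/(C1 - exp(24*y)))/3


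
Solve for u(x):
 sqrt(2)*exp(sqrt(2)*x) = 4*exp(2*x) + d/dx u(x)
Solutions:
 u(x) = C1 - 2*exp(2*x) + exp(sqrt(2)*x)


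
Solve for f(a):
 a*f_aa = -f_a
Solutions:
 f(a) = C1 + C2*log(a)


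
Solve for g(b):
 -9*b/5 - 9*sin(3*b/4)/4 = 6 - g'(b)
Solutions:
 g(b) = C1 + 9*b^2/10 + 6*b - 3*cos(3*b/4)


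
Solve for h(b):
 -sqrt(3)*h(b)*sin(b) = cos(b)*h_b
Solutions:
 h(b) = C1*cos(b)^(sqrt(3))


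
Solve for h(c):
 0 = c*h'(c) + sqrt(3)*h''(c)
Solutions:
 h(c) = C1 + C2*erf(sqrt(2)*3^(3/4)*c/6)


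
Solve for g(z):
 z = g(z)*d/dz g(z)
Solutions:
 g(z) = -sqrt(C1 + z^2)
 g(z) = sqrt(C1 + z^2)


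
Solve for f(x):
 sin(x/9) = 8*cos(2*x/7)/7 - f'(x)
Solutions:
 f(x) = C1 + 4*sin(2*x/7) + 9*cos(x/9)


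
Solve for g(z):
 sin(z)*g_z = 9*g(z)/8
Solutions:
 g(z) = C1*(cos(z) - 1)^(9/16)/(cos(z) + 1)^(9/16)


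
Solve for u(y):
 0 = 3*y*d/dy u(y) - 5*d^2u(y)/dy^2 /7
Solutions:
 u(y) = C1 + C2*erfi(sqrt(210)*y/10)


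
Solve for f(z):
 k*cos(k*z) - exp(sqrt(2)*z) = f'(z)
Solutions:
 f(z) = C1 - sqrt(2)*exp(sqrt(2)*z)/2 + sin(k*z)


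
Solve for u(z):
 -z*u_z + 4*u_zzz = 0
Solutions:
 u(z) = C1 + Integral(C2*airyai(2^(1/3)*z/2) + C3*airybi(2^(1/3)*z/2), z)


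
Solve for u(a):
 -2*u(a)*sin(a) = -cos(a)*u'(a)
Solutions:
 u(a) = C1/cos(a)^2


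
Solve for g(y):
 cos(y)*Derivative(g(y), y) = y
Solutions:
 g(y) = C1 + Integral(y/cos(y), y)


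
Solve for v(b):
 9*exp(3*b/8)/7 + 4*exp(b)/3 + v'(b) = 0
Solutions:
 v(b) = C1 - 24*exp(3*b/8)/7 - 4*exp(b)/3


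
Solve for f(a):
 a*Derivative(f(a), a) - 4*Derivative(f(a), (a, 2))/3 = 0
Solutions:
 f(a) = C1 + C2*erfi(sqrt(6)*a/4)


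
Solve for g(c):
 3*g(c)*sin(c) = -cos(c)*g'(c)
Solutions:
 g(c) = C1*cos(c)^3


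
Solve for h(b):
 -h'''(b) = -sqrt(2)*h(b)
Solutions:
 h(b) = C3*exp(2^(1/6)*b) + (C1*sin(2^(1/6)*sqrt(3)*b/2) + C2*cos(2^(1/6)*sqrt(3)*b/2))*exp(-2^(1/6)*b/2)


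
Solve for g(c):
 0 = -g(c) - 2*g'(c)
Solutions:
 g(c) = C1*exp(-c/2)


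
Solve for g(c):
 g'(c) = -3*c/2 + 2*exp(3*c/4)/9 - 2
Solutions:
 g(c) = C1 - 3*c^2/4 - 2*c + 8*exp(3*c/4)/27


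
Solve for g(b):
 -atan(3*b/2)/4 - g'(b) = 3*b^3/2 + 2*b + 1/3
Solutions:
 g(b) = C1 - 3*b^4/8 - b^2 - b*atan(3*b/2)/4 - b/3 + log(9*b^2 + 4)/12
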